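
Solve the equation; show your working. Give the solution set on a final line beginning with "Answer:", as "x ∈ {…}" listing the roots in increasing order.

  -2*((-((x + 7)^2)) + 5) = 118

Step 1. [-2*((-((x + 7)^2)) + 5) = 118] leading coefficient -2: divide by -2, so div: (-((x + 7)^2)) + 5 = -59.
Step 2. [(-((x + 7)^2)) + 5 = -59] +5 is outermost — subtract 5 both sides. So sub: -((x + 7)^2) = -64.
Step 3. [-((x + 7)^2) = -64] LHS negated; negate both sides, so neg: (x + 7)^2 = 64.
Step 4. [(x + 7)^2 = 64] 64 ≥ 0, LHS is (·)² — take ±√ ⇒ sqrt: x + 7 = 8 or -8.
Step 5. [x + 7 = 8 or -8] 7 comes off first (subtract 7). So sub: x = 1 or -15.

Answer: x ∈ {-15, 1}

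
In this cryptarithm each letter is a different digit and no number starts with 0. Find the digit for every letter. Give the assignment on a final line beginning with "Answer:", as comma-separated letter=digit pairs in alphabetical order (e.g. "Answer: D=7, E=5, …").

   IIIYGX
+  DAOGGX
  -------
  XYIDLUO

Step 1. [col 1: X + X ≡ O (mod 10)] X=1 is one option consistent with column 1 (X + X ≡ O (mod 10), carry-in 0) — take it. So X=1.
Step 2. [col 1: X + X ≡ O (mod 10)] column 1 reads X+X+carry(0)=O with X=1; with digits 1 already taken and all letters distinct, the only value for O is 2 ⇒ O=2.
Step 3. [col 2: G + G ≡ U (mod 10)] column 2 (G + G ≡ U (mod 10), carry-in 0) doesn't pin G yet; pick G=7 and continue. So G=7.
Step 4. [col 2: G + G ≡ U (mod 10)] from column 2 (G=7, carry-in 0, digits 1,2,7 already taken and all letters distinct): U must equal 4, so U=4.
Step 5. [col 3: Y + G ≡ L (mod 10)] column 3 (Y + G ≡ L (mod 10), carry-in 1) doesn't pin L yet; pick L=3 and continue ⇒ L=3.
Step 6. [col 3: Y + G ≡ L (mod 10)] column 3: given G=7, L=3, carry-in 1, and digits 1,2,3,4,7 already taken and all letters distinct, Y+G≡L (mod 10) forces Y=5, so Y=5.
Step 7. [col 4: I + O ≡ D (mod 10)] in column 4 we have I+O≡D with carry-in 1; given O=2 and digits 1,2,3,4,5,7 already taken and all letters distinct, that pins I to 6, so I=6.
Step 8. [col 4: I + O ≡ D (mod 10)] from column 4 (I=6, O=2, carry-in 1, digits 1,2,3,4,5,6,7 already taken and all letters distinct): D must equal 9. So D=9.
Step 9. [col 5: I + A ≡ I (mod 10)] from column 5 (I=6, carry-in 0, digits 1,2,3,4,5,6,7,9 already taken and all letters distinct): A must equal 0. So A=0.

Answer: A=0, D=9, G=7, I=6, L=3, O=2, U=4, X=1, Y=5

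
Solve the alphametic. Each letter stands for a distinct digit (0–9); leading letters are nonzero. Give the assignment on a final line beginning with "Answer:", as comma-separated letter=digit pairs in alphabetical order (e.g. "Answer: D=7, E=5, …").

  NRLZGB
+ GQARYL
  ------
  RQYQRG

Step 1. [col 1: B + L ≡ G (mod 10)] column 1 (B + L ≡ G (mod 10), carry-in 0) doesn't pin B yet; pick B=4 and continue, so B=4.
Step 2. [col 1: B + L ≡ G (mod 10)] no forcing yet in column 1 (carry-in 0); L=3 is free and consistent — try it. So L=3.
Step 3. [col 1: B + L ≡ G (mod 10)] column 1 reads B+L+carry(0)=G with B=4, L=3; with digits 3,4 already taken and all letters distinct, the only value for G is 7 ⇒ G=7.
Step 4. [col 2: G + Y ≡ R (mod 10)] column 2 (G + Y ≡ R (mod 10), carry-in 0) doesn't pin R yet; pick R=9 and continue, so R=9.
Step 5. [col 2: G + Y ≡ R (mod 10)] in column 2 we have G+Y≡R with carry-in 0; given G=7, R=9 and digits 3,4,7,9 already taken and all letters distinct, that pins Y to 2. So Y=2.
Step 6. [col 3: Z + R ≡ Q (mod 10)] Z=6 is one option consistent with column 3 (Z + R ≡ Q (mod 10), carry-in 0) — take it ⇒ Z=6.
Step 7. [col 3: Z + R ≡ Q (mod 10)] from column 3 (Z=6, R=9, carry-in 0, digits 2,3,4,6,7,9 already taken and all letters distinct): Q must equal 5, so Q=5.
Step 8. [col 4: L + A ≡ Y (mod 10)] column 4 reads L+A+carry(1)=Y with L=3, Y=2; with digits 2,3,4,5,6,7,9 already taken and all letters distinct, the only value for A is 8. So A=8.
Step 9. [col 6: N + G ≡ R (mod 10)] in column 6 we have N+G≡R with carry-in 1; given G=7, R=9 and digits 2,3,4,5,6,7,8,9 already taken and all letters distinct, that pins N to 1 ⇒ N=1.

Answer: A=8, B=4, G=7, L=3, N=1, Q=5, R=9, Y=2, Z=6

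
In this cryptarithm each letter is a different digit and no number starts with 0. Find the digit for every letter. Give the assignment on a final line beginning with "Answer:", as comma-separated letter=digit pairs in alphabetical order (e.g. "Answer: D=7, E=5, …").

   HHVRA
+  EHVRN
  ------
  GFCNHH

Step 1. [col 1: A + N ≡ H (mod 10)] several values work for A in column 1 (A + N ≡ H (mod 10), carry-in 0); try A=9. So A=9.
Step 2. [G] the sum has 6 digits but both addends have 5; that extra leading digit G is the final carry, namely 1, so G=1.
Step 3. [col 1: A + N ≡ H (mod 10)] column 1 (A + N ≡ H (mod 10), carry-in 0) doesn't pin N yet; pick N=6 and continue ⇒ N=6.
Step 4. [col 1: A + N ≡ H (mod 10)] column 1 reads A+N+carry(0)=H with A=9, N=6; with digits 1,6,9 already taken and all letters distinct, the only value for H is 5 ⇒ H=5.
Step 5. [col 2: R + R ≡ H (mod 10)] several values work for R in column 2 (R + R ≡ H (mod 10), carry-in 1); try R=2. So R=2.
Step 6. [col 3: V + V ≡ N (mod 10)] V=3 is one option consistent with column 3 (V + V ≡ N (mod 10), carry-in 0) — take it ⇒ V=3.
Step 7. [col 4: H + H ≡ C (mod 10)] column 4: given H=5, carry-in 0, and digits 1,2,3,5,6,9 already taken and all letters distinct, H+H≡C (mod 10) forces C=0, so C=0.
Step 8. [col 5: H + E ≡ F (mod 10)] column 5: given H=5, carry-in 1, and digits 0,1,2,3,5,6,9 already taken and all letters distinct, H+E≡F (mod 10) forces E=8. So E=8.
Step 9. [col 5: H + E ≡ F (mod 10)] column 5 reads H+E+carry(1)=F with H=5, E=8; with digits 0,1,2,3,5,6,8,9 already taken and all letters distinct, the only value for F is 4 ⇒ F=4.

Answer: A=9, C=0, E=8, F=4, G=1, H=5, N=6, R=2, V=3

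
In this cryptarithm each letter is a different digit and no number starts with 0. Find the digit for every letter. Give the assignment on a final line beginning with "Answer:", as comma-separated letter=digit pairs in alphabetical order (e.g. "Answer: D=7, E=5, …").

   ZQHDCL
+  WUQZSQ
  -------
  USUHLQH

Step 1. [col 1: L + Q ≡ H (mod 10)] several values work for H in column 1 (L + Q ≡ H (mod 10), carry-in 0); try H=4. So H=4.
Step 2. [U] U is the leading digit of a 7-digit sum of two 6-digit numbers; the final carry is exactly 1 ⇒ U=1.
Step 3. [col 1: L + Q ≡ H (mod 10)] column 1 (L + Q ≡ H (mod 10), carry-in 0) doesn't pin L yet; pick L=5 and continue ⇒ L=5.
Step 4. [col 1: L + Q ≡ H (mod 10)] column 1 reads L+Q+carry(0)=H with L=5, H=4; with digits 1,4,5 already taken and all letters distinct, the only value for Q is 9 ⇒ Q=9.
Step 5. [col 2: C + S ≡ Q (mod 10)] no forcing yet in column 2 (carry-in 1); C=6 is free and consistent — try it ⇒ C=6.
Step 6. [col 2: C + S ≡ Q (mod 10)] column 2 reads C+S+carry(1)=Q with C=6, Q=9; with digits 1,4,5,6,9 already taken and all letters distinct, the only value for S is 2, so S=2.
Step 7. [col 3: D + Z ≡ L (mod 10)] D=7 is one option consistent with column 3 (D + Z ≡ L (mod 10), carry-in 0) — take it, so D=7.
Step 8. [col 3: D + Z ≡ L (mod 10)] in column 3 we have D+Z≡L with carry-in 0; given D=7, L=5 and digits 1,2,4,5,6,7,9 already taken and all letters distinct, that pins Z to 8 ⇒ Z=8.
Step 9. [col 6: Z + W ≡ S (mod 10)] column 6: given Z=8, S=2, carry-in 1, and digits 1,2,4,5,6,7,8,9 already taken and all letters distinct, Z+W≡S (mod 10) forces W=3. So W=3.

Answer: C=6, D=7, H=4, L=5, Q=9, S=2, U=1, W=3, Z=8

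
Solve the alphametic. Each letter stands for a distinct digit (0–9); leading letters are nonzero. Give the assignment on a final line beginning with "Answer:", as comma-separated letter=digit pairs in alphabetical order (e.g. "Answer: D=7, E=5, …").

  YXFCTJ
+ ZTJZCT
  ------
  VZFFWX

Step 1. [col 1: J + T ≡ X (mod 10)] no forcing yet in column 1 (carry-in 0); T=3 is free and consistent — try it. So T=3.
Step 2. [col 1: J + T ≡ X (mod 10)] several values work for J in column 1 (J + T ≡ X (mod 10), carry-in 0); try J=9 ⇒ J=9.
Step 3. [col 1: J + T ≡ X (mod 10)] column 1: given J=9, T=3, carry-in 0, and digits 3,9 already taken and all letters distinct, J+T≡X (mod 10) forces X=2 ⇒ X=2.
Step 4. [col 2: T + C ≡ W (mod 10)] no forcing yet in column 2 (carry-in 1); W=8 is free and consistent — try it. So W=8.
Step 5. [col 2: T + C ≡ W (mod 10)] column 2 reads T+C+carry(1)=W with T=3, W=8; with digits 2,3,8,9 already taken and all letters distinct, the only value for C is 4. So C=4.
Step 6. [col 3: C + Z ≡ F (mod 10)] column 3 (C + Z ≡ F (mod 10), carry-in 0) doesn't pin Z yet; pick Z=6 and continue ⇒ Z=6.
Step 7. [col 3: C + Z ≡ F (mod 10)] column 3: given C=4, Z=6, carry-in 0, and digits 2,3,4,6,8,9 already taken and all letters distinct, C+Z≡F (mod 10) forces F=0. So F=0.
Step 8. [col 6: Y + Z ≡ V (mod 10)] column 6 (Y + Z ≡ V (mod 10), carry-in 0) doesn't pin V yet; pick V=7 and continue ⇒ V=7.
Step 9. [col 6: Y + Z ≡ V (mod 10)] in column 6 we have Y+Z≡V with carry-in 0; given Z=6, V=7 and digits 0,2,3,4,6,7,8,9 already taken and all letters distinct, that pins Y to 1, so Y=1.

Answer: C=4, F=0, J=9, T=3, V=7, W=8, X=2, Y=1, Z=6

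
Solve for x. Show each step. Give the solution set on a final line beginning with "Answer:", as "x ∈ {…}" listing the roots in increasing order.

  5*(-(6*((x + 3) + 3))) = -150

Step 1. [5*(-(6*((x + 3) + 3))) = -150] divide by the outer 5, so div: -(6*((x + 3) + 3)) = -30.
Step 2. [-(6*((x + 3) + 3)) = -30] flip signs both sides, so neg: 6*((x + 3) + 3) = 30.
Step 3. [6*((x + 3) + 3) = 30] LHS = 6·(…); ÷6 both sides, so div: (x + 3) + 3 = 5.
Step 4. [(x + 3) + 3 = 5] the outer +3 inverts by subtracting 3. So sub: x + 3 = 2.
Step 5. [x + 3 = 2] 3 comes off first (subtract 3) ⇒ sub: x = -1.

Answer: x ∈ {-1}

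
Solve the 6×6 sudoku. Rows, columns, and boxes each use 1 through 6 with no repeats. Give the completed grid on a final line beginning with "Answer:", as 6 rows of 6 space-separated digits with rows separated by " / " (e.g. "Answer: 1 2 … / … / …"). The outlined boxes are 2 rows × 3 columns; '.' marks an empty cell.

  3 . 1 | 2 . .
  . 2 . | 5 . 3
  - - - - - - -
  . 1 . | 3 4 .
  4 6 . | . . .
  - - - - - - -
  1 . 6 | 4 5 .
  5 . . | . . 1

Step 1. [r6c3∈{2,3,4}] in box 5, 2 fits only at r6c3 ⇒ r6c3=2.
Step 2. [r4c5∈{1,2}] col 5 places 2 nowhere but r4c5. So r4c5=2.
Step 3. [r1c5∈{6}] r1c5 is down to just 6 ⇒ r1c5=6.
Step 4. [r6c2∈{3,4}] r6c2 is the only open cell in row 6 admitting 4, so r6c2=4.
Step 5. [r4c6∈{5}] r4c6's peers cover all but 5 ⇒ r4c6=5.
Step 6. [r6c4∈{6}] r6c4 is down to just 6, so r6c4=6.
Step 7. [r4c3∈{3}] only 3 remains possible at r4c3, so r4c3=3.
Step 8. [r3c3∈{5}] r3c3's peers cover all but 5 ⇒ r3c3=5.
Step 9. [r1c6∈{4}] only 4 remains possible at r1c6. So r1c6=4.
Step 10. [r2c5∈{1}] only 1 remains possible at r2c5 ⇒ r2c5=1.
Step 11. [r1c2∈{5}] nothing but 5 survives at r1c2 ⇒ r1c2=5.
Step 12. [r3c6∈{6}] nothing but 6 survives at r3c6 ⇒ r3c6=6.
Step 13. [r2c3∈{4}] r2c3's peers cover all but 4, so r2c3=4.
Step 14. [r2c1∈{6}] nothing but 6 survives at r2c1 ⇒ r2c1=6.
Step 15. [r6c5∈{3}] r6c5 has the single candidate 3, so r6c5=3.
Step 16. [r5c6∈{2}] only 2 remains possible at r5c6. So r5c6=2.
Step 17. [r5c2∈{3}] nothing but 3 survives at r5c2, so r5c2=3.
Step 18. [r3c1∈{2}] nothing but 2 survives at r3c1 ⇒ r3c1=2.
Step 19. [r4c4∈{1}] r4c4 has the single candidate 1. So r4c4=1.

Answer: 3 5 1 2 6 4 / 6 2 4 5 1 3 / 2 1 5 3 4 6 / 4 6 3 1 2 5 / 1 3 6 4 5 2 / 5 4 2 6 3 1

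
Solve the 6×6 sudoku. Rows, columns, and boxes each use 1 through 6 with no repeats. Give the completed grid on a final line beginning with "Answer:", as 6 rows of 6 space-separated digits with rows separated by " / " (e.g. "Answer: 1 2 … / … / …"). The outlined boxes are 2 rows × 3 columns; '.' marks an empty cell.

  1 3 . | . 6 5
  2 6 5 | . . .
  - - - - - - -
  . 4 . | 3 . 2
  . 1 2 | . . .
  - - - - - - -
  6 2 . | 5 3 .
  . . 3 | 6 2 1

Step 1. [r4c4∈{4}] r4c4's peers cover all but 4, so r4c4=4.
Step 2. [r3c1∈{5}] r3c1's peers cover all but 5, so r3c1=5.
Step 3. [r5c6∈{4}] r5c6's peers cover all but 4 ⇒ r5c6=4.
Step 4. [r2c5∈{1,4}] 4 has one home in row 2: r2c5, so r2c5=4.
Step 5. [r2c4∈{1}] only 1 remains possible at r2c4, so r2c4=1.
Step 6. [r5c3∈{1}] only 1 remains possible at r5c3, so r5c3=1.
Step 7. [r6c2∈{5}] nothing but 5 survives at r6c2 ⇒ r6c2=5.
Step 8. [r6c1∈{4}] r6c1 is down to just 4. So r6c1=4.
Step 9. [r4c1∈{3}] nothing but 3 survives at r4c1 ⇒ r4c1=3.
Step 10. [r1c4∈{2}] r1c4 is down to just 2. So r1c4=2.
Step 11. [r4c6∈{6}] r4c6 has the single candidate 6. So r4c6=6.
Step 12. [r3c5∈{1}] r3c5 is down to just 1 ⇒ r3c5=1.
Step 13. [r4c5∈{5}] r4c5 is down to just 5 ⇒ r4c5=5.
Step 14. [r1c3∈{4}] only 4 remains possible at r1c3 ⇒ r1c3=4.
Step 15. [r3c3∈{6}] r3c3 is down to just 6, so r3c3=6.
Step 16. [r2c6∈{3}] nothing but 3 survives at r2c6 ⇒ r2c6=3.

Answer: 1 3 4 2 6 5 / 2 6 5 1 4 3 / 5 4 6 3 1 2 / 3 1 2 4 5 6 / 6 2 1 5 3 4 / 4 5 3 6 2 1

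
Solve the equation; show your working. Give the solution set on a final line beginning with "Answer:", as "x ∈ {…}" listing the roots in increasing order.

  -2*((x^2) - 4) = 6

Step 1. [-2*((x^2) - 4) = 6] -2·(inner) — divide through by -2, so div: (x^2) - 4 = -3.
Step 2. [(x^2) - 4 = -3] 4 comes off first (add 4) ⇒ sub: x^2 = 1.
Step 3. [x^2 = 1] √ both sides: 1 ≥ 0 gives two branches. So sqrt: x = 1 or -1.

Answer: x ∈ {-1, 1}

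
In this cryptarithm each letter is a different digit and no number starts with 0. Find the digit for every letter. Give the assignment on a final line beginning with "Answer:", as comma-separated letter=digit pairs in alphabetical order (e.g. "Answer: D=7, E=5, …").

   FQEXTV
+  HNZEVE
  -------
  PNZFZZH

Step 1. [P] the sum has 7 digits but both addends have 6; that extra leading digit P is the final carry, namely 1. So P=1.
Step 2. [col 1: V + E ≡ H (mod 10)] H=8 is one option consistent with column 1 (V + E ≡ H (mod 10), carry-in 0) — take it ⇒ H=8.
Step 3. [col 1: V + E ≡ H (mod 10)] V=6 is one option consistent with column 1 (V + E ≡ H (mod 10), carry-in 0) — take it, so V=6.
Step 4. [col 1: V + E ≡ H (mod 10)] column 1 reads V+E+carry(0)=H with V=6, H=8; with digits 1,6,8 already taken and all letters distinct, the only value for E is 2 ⇒ E=2.
Step 5. [col 2: T + V ≡ Z (mod 10)] several values work for T in column 2 (T + V ≡ Z (mod 10), carry-in 0); try T=7 ⇒ T=7.
Step 6. [col 2: T + V ≡ Z (mod 10)] from column 2 (T=7, V=6, carry-in 0, digits 1,2,6,7,8 already taken and all letters distinct): Z must equal 3 ⇒ Z=3.
Step 7. [col 3: X + E ≡ Z (mod 10)] column 3 reads X+E+carry(1)=Z with E=2, Z=3; with digits 1,2,3,6,7,8 already taken and all letters distinct, the only value for X is 0, so X=0.
Step 8. [col 4: E + Z ≡ F (mod 10)] in column 4 we have E+Z≡F with carry-in 0; given E=2, Z=3 and digits 0,1,2,3,6,7,8 already taken and all letters distinct, that pins F to 5 ⇒ F=5.
Step 9. [col 5: Q + N ≡ Z (mod 10)] column 5 (Q + N ≡ Z (mod 10), carry-in 0) doesn't pin N yet; pick N=4 and continue, so N=4.
Step 10. [col 5: Q + N ≡ Z (mod 10)] column 5: given N=4, Z=3, carry-in 0, and digits 0,1,2,3,4,5,6,7,8 already taken and all letters distinct, Q+N≡Z (mod 10) forces Q=9, so Q=9.

Answer: E=2, F=5, H=8, N=4, P=1, Q=9, T=7, V=6, X=0, Z=3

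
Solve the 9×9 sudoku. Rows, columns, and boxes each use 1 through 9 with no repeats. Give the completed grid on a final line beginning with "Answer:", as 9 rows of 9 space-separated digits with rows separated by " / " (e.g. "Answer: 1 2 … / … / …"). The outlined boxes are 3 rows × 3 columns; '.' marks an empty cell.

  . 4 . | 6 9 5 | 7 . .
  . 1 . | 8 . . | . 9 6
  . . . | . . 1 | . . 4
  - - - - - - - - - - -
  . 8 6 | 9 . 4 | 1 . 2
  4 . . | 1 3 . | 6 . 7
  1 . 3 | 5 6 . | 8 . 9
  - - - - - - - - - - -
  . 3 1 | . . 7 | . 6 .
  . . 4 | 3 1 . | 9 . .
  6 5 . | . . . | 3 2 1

Step 1. [r3c4∈{2,7}] across col 4, 7 lands solely at r3c4. So r3c4=7.
Step 2. [r3c5∈{2}] only 2 remains possible at r3c5. So r3c5=2.
Step 3. [r3c7∈{5}] r3c7 is down to just 5 ⇒ r3c7=5.
Step 4. [r9c3∈{7,8,9}] r9c3 is the only open cell in row 9 admitting 7. So r9c3=7.
Step 5. [r8c2∈{2}] only 2 remains possible at r8c2. So r8c2=2.
Step 6. [r8c1∈{8}] r8c1 has the single candidate 8 ⇒ r8c1=8.
Step 7. [r5c3∈{2,5,9}] 2 has one home in box 4: r5c3. So r5c3=2.
Step 8. [r1c9∈{3,8}] r1c9 is the only open cell in col 9 admitting 3. So r1c9=3.
Step 9. [r2c1∈{2,3,5,7}] row 2 places 7 nowhere but r2c1 ⇒ r2c1=7.
Step 10. [r3c3∈{8,9}] col 3 places 9 nowhere but r3c3. So r3c3=9.
Step 11. [r7c5∈{4,5,8}] 5 has one home in col 5: r7c5, so r7c5=5.
Step 12. [r9c5∈{4,8}] across col 5, 8 lands solely at r9c5, so r9c5=8.
Step 13. [r5c8∈{5}] r5c8 is down to just 5, so r5c8=5.
Step 14. [r1c3∈{8}] r1c3 has the single candidate 8 ⇒ r1c3=8.
Step 15. [r7c4∈{2,4}] r7c4 is the only open cell in row 7 admitting 2, so r7c4=2.
Step 16. [r8c6∈{6}] r8c6 has the single candidate 6 ⇒ r8c6=6.
Step 17. [r7c9∈{8}] r7c9's peers cover all but 8, so r7c9=8.
Step 18. [r9c4∈{4}] only 4 remains possible at r9c4 ⇒ r9c4=4.
Step 19. [r8c9∈{5}] nothing but 5 survives at r8c9. So r8c9=5.
Step 20. [r4c1∈{5}] only 5 remains possible at r4c1, so r4c1=5.
Step 21. [r9c6∈{9}] only 9 remains possible at r9c6 ⇒ r9c6=9.
Step 22. [r2c3∈{5}] r2c3 has the single candidate 5 ⇒ r2c3=5.
Step 23. [r1c8∈{1}] nothing but 1 survives at r1c8. So r1c8=1.
Step 24. [r3c1∈{3}] only 3 remains possible at r3c1. So r3c1=3.
Step 25. [r6c6∈{2}] only 2 remains possible at r6c6. So r6c6=2.
Step 26. [r3c2∈{6}] only 6 remains possible at r3c2, so r3c2=6.
Step 27. [r5c2∈{9}] r5c2 has the single candidate 9, so r5c2=9.
Step 28. [r7c7∈{4}] r7c7 has the single candidate 4. So r7c7=4.
Step 29. [r4c8∈{3}] r4c8 has the single candidate 3, so r4c8=3.
Step 30. [r6c2∈{7}] r6c2's peers cover all but 7, so r6c2=7.
Step 31. [r2c5∈{4}] r2c5 has the single candidate 4, so r2c5=4.
Step 32. [r7c1∈{9}] r7c1 has the single candidate 9. So r7c1=9.
Step 33. [r2c6∈{3}] r2c6 is down to just 3 ⇒ r2c6=3.
Step 34. [r6c8∈{4}] r6c8 has the single candidate 4. So r6c8=4.
Step 35. [r2c7∈{2}] r2c7 has the single candidate 2, so r2c7=2.
Step 36. [r8c8∈{7}] r8c8's peers cover all but 7. So r8c8=7.
Step 37. [r4c5∈{7}] only 7 remains possible at r4c5 ⇒ r4c5=7.
Step 38. [r1c1∈{2}] r1c1 has the single candidate 2 ⇒ r1c1=2.
Step 39. [r3c8∈{8}] r3c8 has the single candidate 8 ⇒ r3c8=8.
Step 40. [r5c6∈{8}] r5c6's peers cover all but 8 ⇒ r5c6=8.

Answer: 2 4 8 6 9 5 7 1 3 / 7 1 5 8 4 3 2 9 6 / 3 6 9 7 2 1 5 8 4 / 5 8 6 9 7 4 1 3 2 / 4 9 2 1 3 8 6 5 7 / 1 7 3 5 6 2 8 4 9 / 9 3 1 2 5 7 4 6 8 / 8 2 4 3 1 6 9 7 5 / 6 5 7 4 8 9 3 2 1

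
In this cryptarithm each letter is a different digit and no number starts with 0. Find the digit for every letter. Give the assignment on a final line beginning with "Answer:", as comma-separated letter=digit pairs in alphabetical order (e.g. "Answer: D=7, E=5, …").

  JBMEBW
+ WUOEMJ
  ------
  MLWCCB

Step 1. [col 1: W + J ≡ B (mod 10)] column 1 (W + J ≡ B (mod 10), carry-in 0) doesn't pin W yet; pick W=3 and continue ⇒ W=3.
Step 2. [col 1: W + J ≡ B (mod 10)] several values work for J in column 1 (W + J ≡ B (mod 10), carry-in 0); try J=2 ⇒ J=2.
Step 3. [col 1: W + J ≡ B (mod 10)] from column 1 (W=3, J=2, carry-in 0, digits 2,3 already taken and all letters distinct): B must equal 5. So B=5.
Step 4. [col 2: B + M ≡ C (mod 10)] C=1 is one option consistent with column 2 (B + M ≡ C (mod 10), carry-in 0) — take it ⇒ C=1.
Step 5. [col 2: B + M ≡ C (mod 10)] column 2 reads B+M+carry(0)=C with B=5, C=1; with digits 1,2,3,5 already taken and all letters distinct, the only value for M is 6, so M=6.
Step 6. [col 3: E + E ≡ C (mod 10)] from column 3 (C=1, carry-in 1, digits 1,2,3,5,6 already taken and all letters distinct): E must equal 0. So E=0.
Step 7. [col 4: M + O ≡ W (mod 10)] column 4 reads M+O+carry(0)=W with M=6, W=3; with digits 0,1,2,3,5,6 already taken and all letters distinct, the only value for O is 7 ⇒ O=7.
Step 8. [col 5: B + U ≡ L (mod 10)] column 5 reads B+U+carry(1)=L with B=5; with digits 0,1,2,3,5,6,7 already taken and all letters distinct, the only value for U is 8, so U=8.
Step 9. [col 5: B + U ≡ L (mod 10)] column 5 reads B+U+carry(1)=L with B=5, U=8; with digits 0,1,2,3,5,6,7,8 already taken and all letters distinct, the only value for L is 4. So L=4.

Answer: B=5, C=1, E=0, J=2, L=4, M=6, O=7, U=8, W=3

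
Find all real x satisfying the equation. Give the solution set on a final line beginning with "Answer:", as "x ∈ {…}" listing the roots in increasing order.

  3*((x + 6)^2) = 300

Step 1. [3*((x + 6)^2) = 300] 3·(inner) — divide through by 3 ⇒ div: (x + 6)^2 = 100.
Step 2. [(x + 6)^2 = 100] LHS squared, RHS 100 ≥ 0: apply √ (±), so sqrt: x + 6 = 10 or -10.
Step 3. [x + 6 = 10 or -10] 6 comes off first (subtract 6). So sub: x = 4 or -16.

Answer: x ∈ {-16, 4}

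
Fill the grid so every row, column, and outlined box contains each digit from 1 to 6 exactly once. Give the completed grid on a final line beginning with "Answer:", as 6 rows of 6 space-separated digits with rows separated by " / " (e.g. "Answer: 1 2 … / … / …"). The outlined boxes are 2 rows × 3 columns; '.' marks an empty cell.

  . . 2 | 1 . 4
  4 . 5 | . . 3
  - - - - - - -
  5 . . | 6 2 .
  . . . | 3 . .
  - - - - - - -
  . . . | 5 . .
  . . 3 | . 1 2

Step 1. [r6c1∈{6}] nothing but 6 survives at r6c1, so r6c1=6.
Step 2. [r4c5∈{4,5}] in box 4, 4 fits only at r4c5. So r4c5=4.
Step 3. [r2c2∈{1,6}] 1 has one home in row 2: r2c2, so r2c2=1.
Step 4. [r1c2∈{3,6}] box 1 places 6 nowhere but r1c2 ⇒ r1c2=6.
Step 5. [r4c2∈{2}] r4c2 is down to just 2 ⇒ r4c2=2.
Step 6. [r4c1∈{1}] r4c1 is down to just 1 ⇒ r4c1=1.
Step 7. [r5c2∈{4}] r5c2 has the single candidate 4. So r5c2=4.
Step 8. [r2c5∈{6}] nothing but 6 survives at r2c5, so r2c5=6.
Step 9. [r3c2∈{3}] r3c2 is down to just 3, so r3c2=3.
Step 10. [r6c4∈{4}] r6c4's peers cover all but 4, so r6c4=4.
Step 11. [r4c6∈{5}] r4c6's peers cover all but 5, so r4c6=5.
Step 12. [r1c1∈{3}] nothing but 3 survives at r1c1 ⇒ r1c1=3.
Step 13. [r1c5∈{5}] r1c5 has the single candidate 5. So r1c5=5.
Step 14. [r5c3∈{1}] r5c3's peers cover all but 1. So r5c3=1.
Step 15. [r4c3∈{6}] r4c3's peers cover all but 6, so r4c3=6.
Step 16. [r3c3∈{4}] r3c3 has the single candidate 4. So r3c3=4.
Step 17. [r5c1∈{2}] r5c1 is down to just 2 ⇒ r5c1=2.
Step 18. [r3c6∈{1}] only 1 remains possible at r3c6. So r3c6=1.
Step 19. [r5c6∈{6}] r5c6 is down to just 6, so r5c6=6.
Step 20. [r6c2∈{5}] r6c2's peers cover all but 5. So r6c2=5.
Step 21. [r5c5∈{3}] nothing but 3 survives at r5c5, so r5c5=3.
Step 22. [r2c4∈{2}] nothing but 2 survives at r2c4. So r2c4=2.

Answer: 3 6 2 1 5 4 / 4 1 5 2 6 3 / 5 3 4 6 2 1 / 1 2 6 3 4 5 / 2 4 1 5 3 6 / 6 5 3 4 1 2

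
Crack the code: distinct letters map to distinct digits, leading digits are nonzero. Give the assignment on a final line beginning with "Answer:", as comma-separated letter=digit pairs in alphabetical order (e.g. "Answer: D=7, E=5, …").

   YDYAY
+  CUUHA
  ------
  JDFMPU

Step 1. [col 1: Y + A ≡ U (mod 10)] Y=9 is one option consistent with column 1 (Y + A ≡ U (mod 10), carry-in 0) — take it. So Y=9.
Step 2. [col 1: Y + A ≡ U (mod 10)] column 1 (Y + A ≡ U (mod 10), carry-in 0) doesn't pin A yet; pick A=6 and continue, so A=6.
Step 3. [col 1: Y + A ≡ U (mod 10)] in column 1 we have Y+A≡U with carry-in 0; given Y=9, A=6 and digits 6,9 already taken and all letters distinct, that pins U to 5, so U=5.
Step 4. [col 2: A + H ≡ P (mod 10)] no forcing yet in column 2 (carry-in 1); P=7 is free and consistent — try it, so P=7.
Step 5. [J] J is the leading digit of a 6-digit sum of two 5-digit numbers; the final carry is exactly 1 ⇒ J=1.
Step 6. [col 2: A + H ≡ P (mod 10)] from column 2 (A=6, P=7, carry-in 1, digits 1,5,6,7,9 already taken and all letters distinct): H must equal 0. So H=0.
Step 7. [col 3: Y + U ≡ M (mod 10)] in column 3 we have Y+U≡M with carry-in 0; given Y=9, U=5 and digits 0,1,5,6,7,9 already taken and all letters distinct, that pins M to 4 ⇒ M=4.
Step 8. [col 4: D + U ≡ F (mod 10)] column 4: given U=5, carry-in 1, and digits 0,1,4,5,6,7,9 already taken and all letters distinct, D+U≡F (mod 10) forces F=8. So F=8.
Step 9. [col 4: D + U ≡ F (mod 10)] from column 4 (U=5, F=8, carry-in 1, digits 0,1,4,5,6,7,8,9 already taken and all letters distinct): D must equal 2. So D=2.
Step 10. [col 5: Y + C ≡ D (mod 10)] column 5 reads Y+C+carry(0)=D with Y=9, D=2; with digits 0,1,2,4,5,6,7,8,9 already taken and all letters distinct, the only value for C is 3. So C=3.

Answer: A=6, C=3, D=2, F=8, H=0, J=1, M=4, P=7, U=5, Y=9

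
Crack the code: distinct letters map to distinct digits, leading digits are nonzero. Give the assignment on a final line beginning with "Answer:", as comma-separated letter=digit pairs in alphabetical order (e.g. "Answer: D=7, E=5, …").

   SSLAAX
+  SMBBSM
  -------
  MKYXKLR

Step 1. [col 1: X + M ≡ R (mod 10)] X=9 is one option consistent with column 1 (X + M ≡ R (mod 10), carry-in 0) — take it. So X=9.
Step 2. [col 1: X + M ≡ R (mod 10)] no forcing yet in column 1 (carry-in 0); M=1 is free and consistent — try it, so M=1.
Step 3. [col 1: X + M ≡ R (mod 10)] column 1: given X=9, M=1, carry-in 0, and digits 1,9 already taken and all letters distinct, X+M≡R (mod 10) forces R=0. So R=0.
Step 4. [col 2: A + S ≡ L (mod 10)] several values work for S in column 2 (A + S ≡ L (mod 10), carry-in 1); try S=6, so S=6.
Step 5. [col 2: A + S ≡ L (mod 10)] no forcing yet in column 2 (carry-in 1); A=8 is free and consistent — try it. So A=8.
Step 6. [col 2: A + S ≡ L (mod 10)] from column 2 (A=8, S=6, carry-in 1, digits 0,1,6,8,9 already taken and all letters distinct): L must equal 5 ⇒ L=5.
Step 7. [col 3: A + B ≡ K (mod 10)] several values work for B in column 3 (A + B ≡ K (mod 10), carry-in 1); try B=3 ⇒ B=3.
Step 8. [col 3: A + B ≡ K (mod 10)] column 3 reads A+B+carry(1)=K with A=8, B=3; with digits 0,1,3,5,6,8,9 already taken and all letters distinct, the only value for K is 2, so K=2.
Step 9. [col 5: S + M ≡ Y (mod 10)] column 5 reads S+M+carry(0)=Y with S=6, M=1; with digits 0,1,2,3,5,6,8,9 already taken and all letters distinct, the only value for Y is 7. So Y=7.

Answer: A=8, B=3, K=2, L=5, M=1, R=0, S=6, X=9, Y=7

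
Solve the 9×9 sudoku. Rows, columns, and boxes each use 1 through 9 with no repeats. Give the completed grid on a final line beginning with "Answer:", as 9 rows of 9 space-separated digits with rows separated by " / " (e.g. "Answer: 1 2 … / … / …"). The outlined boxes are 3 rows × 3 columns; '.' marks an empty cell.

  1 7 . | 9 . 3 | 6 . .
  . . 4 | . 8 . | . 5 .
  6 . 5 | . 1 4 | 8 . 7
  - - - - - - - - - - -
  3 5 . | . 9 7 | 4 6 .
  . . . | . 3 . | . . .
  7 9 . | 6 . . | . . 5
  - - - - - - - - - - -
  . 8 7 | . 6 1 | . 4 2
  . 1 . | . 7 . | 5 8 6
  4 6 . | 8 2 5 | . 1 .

Step 1. [r5c1∈{2,8}] in col 1, 8 fits only at r5c1. So r5c1=8.
Step 2. [r5c6∈{2}] only 2 remains possible at r5c6, so r5c6=2.
Step 3. [r2c1∈{2,9}] r2c1 is the only open cell in box 1 admitting 9. So r2c1=9.
Step 4. [r1c8∈{2}] nothing but 2 survives at r1c8 ⇒ r1c8=2.
Step 5. [r7c7∈{3,9}] 9 has one home in row 7: r7c7. So r7c7=9.
Step 6. [r4c4∈{1}] only 1 remains possible at r4c4 ⇒ r4c4=1.
Step 7. [r6c7∈{1,2,3}] col 7 places 2 nowhere but r6c7, so r6c7=2.
Step 8. [r9c9∈{3}] r9c9's peers cover all but 3, so r9c9=3.
Step 9. [r8c3∈{2,3,9}] col 3 places 3 nowhere but r8c3. So r8c3=3.
Step 10. [r2c7∈{1,3}] across col 7, 3 lands solely at r2c7, so r2c7=3.
Step 11. [r5c7∈{1,7}] 1 has one home in col 7: r5c7 ⇒ r5c7=1.
Step 12. [r2c2∈{2}] nothing but 2 survives at r2c2. So r2c2=2.
Step 13. [r5c8∈{7,9}] row 5 places 7 nowhere but r5c8, so r5c8=7.
Step 14. [r6c5∈{4}] nothing but 4 survives at r6c5, so r6c5=4.
Step 15. [r2c9∈{1}] r2c9 is down to just 1 ⇒ r2c9=1.
Step 16. [r5c3∈{6}] r5c3 has the single candidate 6, so r5c3=6.
Step 17. [r2c6∈{6}] r2c6 has the single candidate 6. So r2c6=6.
Step 18. [r4c3∈{2}] only 2 remains possible at r4c3. So r4c3=2.
Step 19. [r7c4∈{3}] only 3 remains possible at r7c4, so r7c4=3.
Step 20. [r1c9∈{4}] r1c9's peers cover all but 4 ⇒ r1c9=4.
Step 21. [r3c4∈{2}] nothing but 2 survives at r3c4. So r3c4=2.
Step 22. [r1c3∈{8}] r1c3 has the single candidate 8 ⇒ r1c3=8.
Step 23. [r4c9∈{8}] r4c9 has the single candidate 8, so r4c9=8.
Step 24. [r6c8∈{3}] r6c8's peers cover all but 3, so r6c8=3.
Step 25. [r3c8∈{9}] r3c8 is down to just 9 ⇒ r3c8=9.
Step 26. [r8c1∈{2}] r8c1's peers cover all but 2. So r8c1=2.
Step 27. [r3c2∈{3}] r3c2 is down to just 3. So r3c2=3.
Step 28. [r5c4∈{5}] r5c4's peers cover all but 5, so r5c4=5.
Step 29. [r5c2∈{4}] r5c2 has the single candidate 4. So r5c2=4.
Step 30. [r8c6∈{9}] nothing but 9 survives at r8c6, so r8c6=9.
Step 31. [r7c1∈{5}] r7c1 is down to just 5, so r7c1=5.
Step 32. [r2c4∈{7}] r2c4 has the single candidate 7 ⇒ r2c4=7.
Step 33. [r8c4∈{4}] r8c4's peers cover all but 4. So r8c4=4.
Step 34. [r1c5∈{5}] r1c5's peers cover all but 5 ⇒ r1c5=5.
Step 35. [r5c9∈{9}] r5c9 has the single candidate 9, so r5c9=9.
Step 36. [r9c7∈{7}] r9c7 is down to just 7, so r9c7=7.
Step 37. [r9c3∈{9}] only 9 remains possible at r9c3. So r9c3=9.
Step 38. [r6c3∈{1}] r6c3 is down to just 1 ⇒ r6c3=1.
Step 39. [r6c6∈{8}] nothing but 8 survives at r6c6, so r6c6=8.

Answer: 1 7 8 9 5 3 6 2 4 / 9 2 4 7 8 6 3 5 1 / 6 3 5 2 1 4 8 9 7 / 3 5 2 1 9 7 4 6 8 / 8 4 6 5 3 2 1 7 9 / 7 9 1 6 4 8 2 3 5 / 5 8 7 3 6 1 9 4 2 / 2 1 3 4 7 9 5 8 6 / 4 6 9 8 2 5 7 1 3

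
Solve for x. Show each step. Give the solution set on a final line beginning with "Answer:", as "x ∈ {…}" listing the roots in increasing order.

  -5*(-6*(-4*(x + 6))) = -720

Step 1. [-5*(-6*(-4*(x + 6))) = -720] divide by the outer -5, so div: -6*(-4*(x + 6)) = 144.
Step 2. [-6*(-4*(x + 6)) = 144] -6 out front; divide by -6 ⇒ div: -4*(x + 6) = -24.
Step 3. [-4*(x + 6) = -24] leading coefficient -4: divide by -4 ⇒ div: x + 6 = 6.
Step 4. [x + 6 = 6] subtract 6: x sits inside (… + 6). So sub: x = 0.

Answer: x ∈ {0}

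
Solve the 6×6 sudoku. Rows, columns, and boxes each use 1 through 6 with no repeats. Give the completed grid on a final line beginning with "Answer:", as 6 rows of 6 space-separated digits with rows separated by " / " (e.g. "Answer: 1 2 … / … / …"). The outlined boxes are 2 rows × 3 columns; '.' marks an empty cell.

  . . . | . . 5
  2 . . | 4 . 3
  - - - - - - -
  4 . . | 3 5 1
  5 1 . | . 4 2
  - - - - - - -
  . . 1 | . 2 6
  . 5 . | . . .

Step 1. [r2c2∈{6}] only 6 remains possible at r2c2. So r2c2=6.
Step 2. [r6c3∈{2,3,4,6}] r6c3 is the only open cell in row 6 admitting 2, so r6c3=2.
Step 3. [r1c1∈{1,3}] r1c1 is the only open cell in col 1 admitting 1. So r1c1=1.
Step 4. [r5c1∈{3}] r5c1 has the single candidate 3. So r5c1=3.
Step 5. [r1c3∈{3,4}] col 3 places 4 nowhere but r1c3. So r1c3=4.
Step 6. [r4c4∈{6}] only 6 remains possible at r4c4 ⇒ r4c4=6.
Step 7. [r6c4∈{1}] r6c4 is down to just 1, so r6c4=1.
Step 8. [r1c2∈{3}] r1c2 has the single candidate 3. So r1c2=3.
Step 9. [r2c3∈{5}] r2c3's peers cover all but 5. So r2c3=5.
Step 10. [r4c3∈{3}] r4c3 has the single candidate 3. So r4c3=3.
Step 11. [r5c2∈{4}] r5c2's peers cover all but 4 ⇒ r5c2=4.
Step 12. [r1c4∈{2}] r1c4 has the single candidate 2 ⇒ r1c4=2.
Step 13. [r3c3∈{6}] r3c3's peers cover all but 6, so r3c3=6.
Step 14. [r5c4∈{5}] r5c4 has the single candidate 5, so r5c4=5.
Step 15. [r2c5∈{1}] r2c5's peers cover all but 1. So r2c5=1.
Step 16. [r1c5∈{6}] r1c5 has the single candidate 6. So r1c5=6.
Step 17. [r6c6∈{4}] r6c6 has the single candidate 4. So r6c6=4.
Step 18. [r6c5∈{3}] r6c5's peers cover all but 3, so r6c5=3.
Step 19. [r6c1∈{6}] nothing but 6 survives at r6c1. So r6c1=6.
Step 20. [r3c2∈{2}] r3c2's peers cover all but 2 ⇒ r3c2=2.

Answer: 1 3 4 2 6 5 / 2 6 5 4 1 3 / 4 2 6 3 5 1 / 5 1 3 6 4 2 / 3 4 1 5 2 6 / 6 5 2 1 3 4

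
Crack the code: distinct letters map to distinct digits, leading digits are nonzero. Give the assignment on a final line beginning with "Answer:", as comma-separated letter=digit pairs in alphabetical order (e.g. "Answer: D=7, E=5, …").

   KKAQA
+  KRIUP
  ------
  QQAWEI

Step 1. [col 1: A + P ≡ I (mod 10)] no forcing yet in column 1 (carry-in 0); A=4 is free and consistent — try it, so A=4.
Step 2. [col 1: A + P ≡ I (mod 10)] I=7 is one option consistent with column 1 (A + P ≡ I (mod 10), carry-in 0) — take it. So I=7.
Step 3. [Q] the sum has 6 digits but both addends have 5; that extra leading digit Q is the final carry, namely 1. So Q=1.
Step 4. [col 1: A + P ≡ I (mod 10)] column 1: given A=4, I=7, carry-in 0, and digits 1,4,7 already taken and all letters distinct, A+P≡I (mod 10) forces P=3, so P=3.
Step 5. [col 2: Q + U ≡ E (mod 10)] E=0 is one option consistent with column 2 (Q + U ≡ E (mod 10), carry-in 0) — take it ⇒ E=0.
Step 6. [col 2: Q + U ≡ E (mod 10)] from column 2 (Q=1, E=0, carry-in 0, digits 0,1,3,4,7 already taken and all letters distinct): U must equal 9. So U=9.
Step 7. [col 3: A + I ≡ W (mod 10)] column 3 reads A+I+carry(1)=W with A=4, I=7; with digits 0,1,3,4,7,9 already taken and all letters distinct, the only value for W is 2. So W=2.
Step 8. [col 4: K + R ≡ A (mod 10)] several values work for K in column 4 (K + R ≡ A (mod 10), carry-in 1); try K=5 ⇒ K=5.
Step 9. [col 4: K + R ≡ A (mod 10)] from column 4 (K=5, A=4, carry-in 1, digits 0,1,2,3,4,5,7,9 already taken and all letters distinct): R must equal 8, so R=8.

Answer: A=4, E=0, I=7, K=5, P=3, Q=1, R=8, U=9, W=2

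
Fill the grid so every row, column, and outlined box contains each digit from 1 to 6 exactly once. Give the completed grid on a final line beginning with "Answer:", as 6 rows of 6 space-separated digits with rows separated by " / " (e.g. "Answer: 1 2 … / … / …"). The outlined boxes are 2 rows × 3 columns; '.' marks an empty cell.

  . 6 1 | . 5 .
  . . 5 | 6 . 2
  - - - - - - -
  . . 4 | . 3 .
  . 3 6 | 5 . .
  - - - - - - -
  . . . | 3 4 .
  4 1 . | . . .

Step 1. [r3c4∈{1,2}] r3c4 is the only open cell in col 4 admitting 1, so r3c4=1.
Step 2. [r1c1∈{2,3}] row 1 places 2 nowhere but r1c1. So r1c1=2.
Step 3. [r6c5∈{2,6}] across col 5, 6 lands solely at r6c5. So r6c5=6.
Step 4. [r5c3∈{2}] r5c3 is down to just 2. So r5c3=2.
Step 5. [r5c2∈{5}] nothing but 5 survives at r5c2. So r5c2=5.
Step 6. [r1c4∈{4}] r1c4 is down to just 4 ⇒ r1c4=4.
Step 7. [r2c5∈{1}] nothing but 1 survives at r2c5. So r2c5=1.
Step 8. [r5c1∈{6}] nothing but 6 survives at r5c1. So r5c1=6.
Step 9. [r5c6∈{1}] nothing but 1 survives at r5c6, so r5c6=1.
Step 10. [r1c6∈{3}] only 3 remains possible at r1c6. So r1c6=3.
Step 11. [r6c4∈{2}] only 2 remains possible at r6c4 ⇒ r6c4=2.
Step 12. [r2c1∈{3}] r2c1 has the single candidate 3 ⇒ r2c1=3.
Step 13. [r3c2∈{2}] r3c2 has the single candidate 2, so r3c2=2.
Step 14. [r4c6∈{4}] only 4 remains possible at r4c6. So r4c6=4.
Step 15. [r6c6∈{5}] r6c6 is down to just 5 ⇒ r6c6=5.
Step 16. [r3c1∈{5}] nothing but 5 survives at r3c1 ⇒ r3c1=5.
Step 17. [r6c3∈{3}] r6c3 is down to just 3 ⇒ r6c3=3.
Step 18. [r3c6∈{6}] r3c6 is down to just 6. So r3c6=6.
Step 19. [r4c5∈{2}] only 2 remains possible at r4c5. So r4c5=2.
Step 20. [r2c2∈{4}] nothing but 4 survives at r2c2, so r2c2=4.
Step 21. [r4c1∈{1}] r4c1 has the single candidate 1. So r4c1=1.

Answer: 2 6 1 4 5 3 / 3 4 5 6 1 2 / 5 2 4 1 3 6 / 1 3 6 5 2 4 / 6 5 2 3 4 1 / 4 1 3 2 6 5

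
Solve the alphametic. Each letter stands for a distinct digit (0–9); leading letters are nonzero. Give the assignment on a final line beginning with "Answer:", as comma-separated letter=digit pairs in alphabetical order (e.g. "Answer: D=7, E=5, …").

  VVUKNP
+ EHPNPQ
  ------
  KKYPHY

Step 1. [col 1: P + Q ≡ Y (mod 10)] column 1 (P + Q ≡ Y (mod 10), carry-in 0) doesn't pin Q yet; pick Q=9 and continue, so Q=9.
Step 2. [col 1: P + Q ≡ Y (mod 10)] no forcing yet in column 1 (carry-in 0); P=4 is free and consistent — try it, so P=4.
Step 3. [col 1: P + Q ≡ Y (mod 10)] in column 1 we have P+Q≡Y with carry-in 0; given P=4, Q=9 and digits 4,9 already taken and all letters distinct, that pins Y to 3 ⇒ Y=3.
Step 4. [col 2: N + P ≡ H (mod 10)] column 2 (N + P ≡ H (mod 10), carry-in 1) doesn't pin N yet; pick N=6 and continue. So N=6.
Step 5. [col 2: N + P ≡ H (mod 10)] in column 2 we have N+P≡H with carry-in 1; given N=6, P=4 and digits 3,4,6,9 already taken and all letters distinct, that pins H to 1, so H=1.
Step 6. [col 3: K + N ≡ P (mod 10)] from column 3 (N=6, P=4, carry-in 1, digits 1,3,4,6,9 already taken and all letters distinct): K must equal 7, so K=7.
Step 7. [col 4: U + P ≡ Y (mod 10)] column 4 reads U+P+carry(1)=Y with P=4, Y=3; with digits 1,3,4,6,7,9 already taken and all letters distinct, the only value for U is 8. So U=8.
Step 8. [col 5: V + H ≡ K (mod 10)] in column 5 we have V+H≡K with carry-in 1; given H=1, K=7 and digits 1,3,4,6,7,8,9 already taken and all letters distinct, that pins V to 5. So V=5.
Step 9. [col 6: V + E ≡ K (mod 10)] column 6: given V=5, K=7, carry-in 0, and digits 1,3,4,5,6,7,8,9 already taken and all letters distinct, V+E≡K (mod 10) forces E=2, so E=2.

Answer: E=2, H=1, K=7, N=6, P=4, Q=9, U=8, V=5, Y=3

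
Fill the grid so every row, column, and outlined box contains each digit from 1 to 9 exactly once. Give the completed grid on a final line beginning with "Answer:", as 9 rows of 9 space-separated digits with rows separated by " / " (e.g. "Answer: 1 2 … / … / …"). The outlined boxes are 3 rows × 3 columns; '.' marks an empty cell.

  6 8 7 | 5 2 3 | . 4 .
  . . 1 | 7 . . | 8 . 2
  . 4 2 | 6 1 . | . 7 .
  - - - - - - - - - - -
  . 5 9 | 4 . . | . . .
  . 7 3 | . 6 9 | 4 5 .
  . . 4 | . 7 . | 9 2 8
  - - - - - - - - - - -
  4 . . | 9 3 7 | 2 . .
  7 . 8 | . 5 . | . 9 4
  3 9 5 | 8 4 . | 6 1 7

Step 1. [r5c9∈{1}] r5c9 has the single candidate 1. So r5c9=1.
Step 2. [r6c1∈{1}] nothing but 1 survives at r6c1, so r6c1=1.
Step 3. [r8c2∈{1,2,6}] across col 2, 2 lands solely at r8c2 ⇒ r8c2=2.
Step 4. [r3c7∈{3,5}] r3c7 is the only open cell in col 7 admitting 5, so r3c7=5.
Step 5. [r4c6∈{1,2,8}] across row 4, 1 lands solely at r4c6. So r4c6=1.
Step 6. [r3c9∈{3,9}] across row 3, 3 lands solely at r3c9 ⇒ r3c9=3.
Step 7. [r4c1∈{2,8}] r4c1 is the only open cell in row 4 admitting 2. So r4c1=2.
Step 8. [r4c8∈{3,6}] r4c8 is the only open cell in col 8 admitting 3. So r4c8=3.
Step 9. [r3c1∈{9}] nothing but 9 survives at r3c1, so r3c1=9.
Step 10. [r7c3∈{6}] r7c3's peers cover all but 6. So r7c3=6.
Step 11. [r2c8∈{6}] r2c8 has the single candidate 6 ⇒ r2c8=6.
Step 12. [r2c5∈{9}] only 9 remains possible at r2c5 ⇒ r2c5=9.
Step 13. [r6c4∈{3}] nothing but 3 survives at r6c4, so r6c4=3.
Step 14. [r8c6∈{6}] r8c6 is down to just 6 ⇒ r8c6=6.
Step 15. [r1c9∈{9}] r1c9's peers cover all but 9. So r1c9=9.
Step 16. [r6c2∈{6}] only 6 remains possible at r6c2 ⇒ r6c2=6.
Step 17. [r2c1∈{5}] r2c1 has the single candidate 5. So r2c1=5.
Step 18. [r9c6∈{2}] nothing but 2 survives at r9c6, so r9c6=2.
Step 19. [r5c4∈{2}] r5c4 has the single candidate 2. So r5c4=2.
Step 20. [r2c6∈{4}] r2c6's peers cover all but 4, so r2c6=4.
Step 21. [r7c2∈{1}] r7c2 has the single candidate 1 ⇒ r7c2=1.
Step 22. [r5c1∈{8}] r5c1's peers cover all but 8 ⇒ r5c1=8.
Step 23. [r2c2∈{3}] only 3 remains possible at r2c2. So r2c2=3.
Step 24. [r7c9∈{5}] only 5 remains possible at r7c9 ⇒ r7c9=5.
Step 25. [r3c6∈{8}] nothing but 8 survives at r3c6 ⇒ r3c6=8.
Step 26. [r7c8∈{8}] r7c8's peers cover all but 8, so r7c8=8.
Step 27. [r8c7∈{3}] r8c7's peers cover all but 3, so r8c7=3.
Step 28. [r1c7∈{1}] r1c7 is down to just 1. So r1c7=1.
Step 29. [r4c9∈{6}] nothing but 6 survives at r4c9 ⇒ r4c9=6.
Step 30. [r4c5∈{8}] r4c5 is down to just 8, so r4c5=8.
Step 31. [r6c6∈{5}] nothing but 5 survives at r6c6, so r6c6=5.
Step 32. [r8c4∈{1}] r8c4 is down to just 1 ⇒ r8c4=1.
Step 33. [r4c7∈{7}] nothing but 7 survives at r4c7 ⇒ r4c7=7.

Answer: 6 8 7 5 2 3 1 4 9 / 5 3 1 7 9 4 8 6 2 / 9 4 2 6 1 8 5 7 3 / 2 5 9 4 8 1 7 3 6 / 8 7 3 2 6 9 4 5 1 / 1 6 4 3 7 5 9 2 8 / 4 1 6 9 3 7 2 8 5 / 7 2 8 1 5 6 3 9 4 / 3 9 5 8 4 2 6 1 7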